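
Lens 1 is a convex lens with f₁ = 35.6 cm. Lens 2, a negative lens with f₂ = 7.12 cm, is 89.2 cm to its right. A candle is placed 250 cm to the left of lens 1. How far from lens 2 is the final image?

6.20 cm

Lens 1: 1/d_i1 = 1/f₁ − 1/d_o1 = 1/(35.6) − 1/(250) = 0.02409, so d_i1 = 41.51 cm.
The intermediate image is 41.51 cm to the right of lens 1, which is 89.2 − (41.51) = 47.69 cm to the left of lens 2, so d_o2 = +47.69 cm.
Lens 2 is diverging, so f₂ = −7.12 cm.
Lens 2: 1/d_i2 = 1/f₂ − 1/d_o2 = 1/(-7.12) − 1/(47.69) = -0.1614, so d_i2 = -6.20 cm.
The final image is virtual, 6.20 cm to the left of lens 2 (overall magnification ≈ -0.022).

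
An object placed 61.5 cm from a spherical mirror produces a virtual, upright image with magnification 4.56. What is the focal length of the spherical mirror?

f = 78.8 cm (concave)

m = −d_i/d_o ⇒ d_i = −m·d_o = −(+4.56)·(61.5) = -280.4 cm.
1/f = 1/d_o + 1/d_i = 1/(61.5) + 1/(-280.4) = 0.01269, so f = 78.8 cm.
Since f is positive, the spherical mirror is concave.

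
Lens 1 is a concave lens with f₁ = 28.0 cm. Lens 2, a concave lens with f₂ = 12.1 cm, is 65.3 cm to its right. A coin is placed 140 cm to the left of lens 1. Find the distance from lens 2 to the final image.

10.6 cm

Lens 1 is diverging, so f₁ = −28.0 cm.
Lens 1: 1/d_i1 = 1/f₁ − 1/d_o1 = 1/(-28.0) − 1/(140) = -0.04286, so d_i1 = -23.33 cm.
The intermediate image is 23.33 cm to the left of lens 1 (virtual), which is 65.3 − (-23.33) = 88.63 cm to the left of lens 2, so d_o2 = +88.63 cm.
Lens 2 is diverging, so f₂ = −12.1 cm.
Lens 2: 1/d_i2 = 1/f₂ − 1/d_o2 = 1/(-12.1) − 1/(88.63) = -0.09393, so d_i2 = -10.6 cm.
The final image is virtual, 10.6 cm to the left of lens 2 (overall magnification ≈ 0.020).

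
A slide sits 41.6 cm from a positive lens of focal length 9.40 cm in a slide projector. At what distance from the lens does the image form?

12.1 cm

Lens equation: 1/s_i = 1/f − 1/s_o = 1/(9.400) − 1/(41.6) = 0.1064 − 0.02404 = 0.08234, so s_i = 12.1 cm.
The image is real, inverted and reduced, on the far side of the lens.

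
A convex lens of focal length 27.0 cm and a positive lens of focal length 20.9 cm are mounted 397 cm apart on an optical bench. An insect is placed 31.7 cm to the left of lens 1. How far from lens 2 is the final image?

Lens 1: 1/d_i1 = 1/f₁ − 1/d_o1 = 1/(27.0) − 1/(31.7) = 0.005491, so d_i1 = 182.1 cm.
The intermediate image is 182.1 cm to the right of lens 1, which is 397 − (182.1) = 214.9 cm to the left of lens 2, so d_o2 = +214.9 cm.
Lens 2: 1/d_i2 = 1/f₂ − 1/d_o2 = 1/(20.9) − 1/(214.9) = 0.04319, so d_i2 = 23.2 cm.
The final image is real, 23.2 cm to the right of lens 2 (overall magnification ≈ 0.62).

23.2 cm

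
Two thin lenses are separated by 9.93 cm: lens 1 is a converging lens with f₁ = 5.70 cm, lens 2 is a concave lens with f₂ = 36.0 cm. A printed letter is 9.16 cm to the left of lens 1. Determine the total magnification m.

m = -1.92

Lens 1: 1/d_i1 = 1/(5.70) − 1/(9.16) = 0.06627, so d_i1 = 15.09 cm; m₁ = −d_i1/d_o1 = -1.647.
d_o2 = 9.93 − (15.09) = -5.160 cm (virtual object).
f₂ = −36.0 cm (diverging).
Lens 2: 1/d_i2 = 1/(-36.0) − 1/(-5.160) = 0.1660, so d_i2 = 6.023 cm; m₂ = −d_i2/d_o2 = +1.167.
m = m₁·m₂ = (-1.647)(+1.167) = -1.92.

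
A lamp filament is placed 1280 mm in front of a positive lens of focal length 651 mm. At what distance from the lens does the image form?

1320 mm

Lens equation: 1/s_i = 1/f − 1/s_o = 1/(651.0) − 1/(1280) = 0.001536 − 0.0007813 = 0.0007548, so s_i = 1320 mm.
The image is real, inverted and enlarged, on the far side of the lens.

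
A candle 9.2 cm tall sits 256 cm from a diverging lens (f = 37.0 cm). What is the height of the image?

1.16 cm

For a diverging lens, f = -37.0 cm.
1/d_i = 1/f − 1/d_o = 1/(-37.00) − 1/(256) = -0.03093, so d_i = -32.33 cm.
m = −d_i/d_o = +0.1263.
|h_i| = |m|·h_o = 0.1263 × 9.2 = 1.16 cm. The image is virtual, upright and reduced, on the same side as the object.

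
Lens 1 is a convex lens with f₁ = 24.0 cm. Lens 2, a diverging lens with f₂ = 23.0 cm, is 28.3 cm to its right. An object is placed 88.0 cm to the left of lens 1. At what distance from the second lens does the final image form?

Lens 1: 1/d_i1 = 1/f₁ − 1/d_o1 = 1/(24.0) − 1/(88.0) = 0.03030, so d_i1 = 33.00 cm.
The intermediate image is 33.00 cm to the right of lens 1, which lies 4.700 cm to the right of lens 2 — a virtual object — so d_o2 = −4.700 cm.
Lens 2 is diverging, so f₂ = −23.0 cm.
Lens 2: 1/d_i2 = 1/f₂ − 1/d_o2 = 1/(-23.0) − 1/(-4.700) = 0.1693, so d_i2 = 5.91 cm.
The final image is real, 5.91 cm to the right of lens 2 (overall magnification ≈ -0.47).

5.91 cm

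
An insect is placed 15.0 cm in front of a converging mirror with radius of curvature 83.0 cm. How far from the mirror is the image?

23.5 cm

f = R/2 = 83.0/2 = 41.50 cm.
Mirror equation: 1/s_i = 1/f − 1/s_o = 1/(41.50) − 1/(15.0) = 0.02410 − 0.06667 = -0.04257, so s_i = -23.5 cm.
The image is virtual, upright and enlarged, behind the mirror.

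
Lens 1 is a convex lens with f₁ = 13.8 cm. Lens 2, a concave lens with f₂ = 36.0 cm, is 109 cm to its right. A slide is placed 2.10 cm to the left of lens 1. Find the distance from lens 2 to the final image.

27.2 cm

Lens 1: 1/d_i1 = 1/f₁ − 1/d_o1 = 1/(13.8) − 1/(2.10) = -0.4037, so d_i1 = -2.477 cm.
The intermediate image is 2.477 cm to the left of lens 1 (virtual), which is 109 − (-2.477) = 111.5 cm to the left of lens 2, so d_o2 = +111.5 cm.
Lens 2 is diverging, so f₂ = −36.0 cm.
Lens 2: 1/d_i2 = 1/f₂ − 1/d_o2 = 1/(-36.0) − 1/(111.5) = -0.03675, so d_i2 = -27.2 cm.
The final image is virtual, 27.2 cm to the left of lens 2 (overall magnification ≈ 0.29).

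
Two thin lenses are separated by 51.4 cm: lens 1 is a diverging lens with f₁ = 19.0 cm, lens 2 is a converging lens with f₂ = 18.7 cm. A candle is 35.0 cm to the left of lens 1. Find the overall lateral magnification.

f₁ = −19.0 cm (diverging).
Lens 1: 1/d_i1 = 1/(-19.0) − 1/(35.0) = -0.08120, so d_i1 = -12.31 cm; m₁ = −d_i1/d_o1 = +0.3517.
d_o2 = 51.4 − (-12.31) = 63.71 cm.
Lens 2: 1/d_i2 = 1/(18.7) − 1/(63.71) = 0.03778, so d_i2 = 26.47 cm; m₂ = −d_i2/d_o2 = -0.4155.
m = m₁·m₂ = (+0.3517)(-0.4155) = -0.146.

m = -0.146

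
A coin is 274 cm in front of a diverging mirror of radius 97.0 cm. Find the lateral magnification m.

f = R/2 = 97.0/2 = 48.50 cm; for a diverging mirror, f = -48.50 cm.
1/d_i = 1/f − 1/d_o = 1/(-48.50) − 1/(274) = -0.02427, so d_i = -41.21 cm.
m = −d_i/d_o = −(-41.21)/(274) = +0.150.
The image is virtual, upright and reduced, behind the mirror.

m = +0.150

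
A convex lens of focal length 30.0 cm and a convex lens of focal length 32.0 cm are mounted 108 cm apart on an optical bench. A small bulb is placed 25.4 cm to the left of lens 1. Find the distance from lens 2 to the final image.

36.2 cm

Lens 1: 1/d_i1 = 1/f₁ − 1/d_o1 = 1/(30.0) − 1/(25.4) = -0.006037, so d_i1 = -165.7 cm.
The intermediate image is 165.7 cm to the left of lens 1 (virtual), which is 108 − (-165.7) = 273.7 cm to the left of lens 2, so d_o2 = +273.7 cm.
Lens 2: 1/d_i2 = 1/f₂ − 1/d_o2 = 1/(32.0) − 1/(273.7) = 0.02760, so d_i2 = 36.2 cm.
The final image is real, 36.2 cm to the right of lens 2 (overall magnification ≈ -0.86).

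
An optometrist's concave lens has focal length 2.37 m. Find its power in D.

P = -0.422 D

For a concave lens, f = −2.37 m.
P = 1/f = 1/(-2.37 m) = -0.422 D.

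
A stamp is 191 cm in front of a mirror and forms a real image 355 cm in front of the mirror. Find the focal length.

f = 124 cm (concave)

Real image ⇒ d_i = +355 cm.
1/f = 1/d_o + 1/d_i = 1/(191) + 1/(355) = 0.008053, so f = 124 cm.
Since f is positive, the mirror is concave.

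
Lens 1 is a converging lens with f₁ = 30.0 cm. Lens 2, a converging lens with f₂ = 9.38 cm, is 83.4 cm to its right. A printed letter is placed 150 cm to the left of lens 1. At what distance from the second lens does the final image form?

11.8 cm

Lens 1: 1/d_i1 = 1/f₁ − 1/d_o1 = 1/(30.0) − 1/(150) = 0.02667, so d_i1 = 37.50 cm.
The intermediate image is 37.50 cm to the right of lens 1, which is 83.4 − (37.50) = 45.90 cm to the left of lens 2, so d_o2 = +45.90 cm.
Lens 2: 1/d_i2 = 1/f₂ − 1/d_o2 = 1/(9.38) − 1/(45.90) = 0.08482, so d_i2 = 11.8 cm.
The final image is real, 11.8 cm to the right of lens 2 (overall magnification ≈ 0.064).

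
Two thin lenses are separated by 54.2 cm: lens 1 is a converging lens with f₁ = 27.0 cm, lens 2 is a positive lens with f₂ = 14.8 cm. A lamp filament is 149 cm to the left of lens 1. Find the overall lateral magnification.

Lens 1: 1/d_i1 = 1/(27.0) − 1/(149) = 0.03033, so d_i1 = 32.98 cm; m₁ = −d_i1/d_o1 = -0.2213.
d_o2 = 54.2 − (32.98) = 21.22 cm.
Lens 2: 1/d_i2 = 1/(14.8) − 1/(21.22) = 0.02044, so d_i2 = 48.92 cm; m₂ = −d_i2/d_o2 = -2.305.
m = m₁·m₂ = (-0.2213)(-2.305) = +0.510.

m = +0.510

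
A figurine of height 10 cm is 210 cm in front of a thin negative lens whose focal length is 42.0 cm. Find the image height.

For a negative lens, f = -42.0 cm.
1/d_i = 1/f − 1/d_o = 1/(-42.00) − 1/(210) = -0.02857, so d_i = -35.00 cm.
m = −d_i/d_o = +0.1667.
|h_i| = |m|·h_o = 0.1667 × 10 = 1.67 cm. The image is virtual, upright and reduced, on the same side as the object.

1.67 cm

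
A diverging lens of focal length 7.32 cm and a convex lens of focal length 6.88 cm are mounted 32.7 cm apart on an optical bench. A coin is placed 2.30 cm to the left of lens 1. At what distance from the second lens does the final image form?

Lens 1 is diverging, so f₁ = −7.32 cm.
Lens 1: 1/d_i1 = 1/f₁ − 1/d_o1 = 1/(-7.32) − 1/(2.30) = -0.5714, so d_i1 = -1.750 cm.
The intermediate image is 1.750 cm to the left of lens 1 (virtual), which is 32.7 − (-1.750) = 34.45 cm to the left of lens 2, so d_o2 = +34.45 cm.
Lens 2: 1/d_i2 = 1/f₂ − 1/d_o2 = 1/(6.88) − 1/(34.45) = 0.1163, so d_i2 = 8.60 cm.
The final image is real, 8.60 cm to the right of lens 2 (overall magnification ≈ -0.19).

8.60 cm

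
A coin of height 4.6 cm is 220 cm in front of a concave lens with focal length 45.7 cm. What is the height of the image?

0.791 cm

For a concave lens, f = -45.7 cm.
1/d_i = 1/f − 1/d_o = 1/(-45.70) − 1/(220) = -0.02643, so d_i = -37.84 cm.
m = −d_i/d_o = +0.1720.
|h_i| = |m|·h_o = 0.1720 × 4.6 = 0.791 cm. The image is virtual, upright and reduced, on the same side as the object.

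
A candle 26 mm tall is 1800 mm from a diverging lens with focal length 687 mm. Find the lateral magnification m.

m = +0.276

For a diverging lens, f = -687 mm.
1/d_i = 1/f − 1/d_o = 1/(-687.0) − 1/(1800) = -0.002011, so d_i = -497.2 mm.
m = −d_i/d_o = −(-497.2)/(1800) = +0.276.
The image is virtual, upright and reduced, on the same side as the object.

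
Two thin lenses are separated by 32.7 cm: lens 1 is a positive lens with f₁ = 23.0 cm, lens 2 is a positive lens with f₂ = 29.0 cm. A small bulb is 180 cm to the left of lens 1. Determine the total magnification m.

m = -0.187

Lens 1: 1/d_i1 = 1/(23.0) − 1/(180) = 0.03792, so d_i1 = 26.37 cm; m₁ = −d_i1/d_o1 = -0.1465.
d_o2 = 32.7 − (26.37) = 6.330 cm.
Lens 2: 1/d_i2 = 1/(29.0) − 1/(6.330) = -0.1235, so d_i2 = -8.097 cm; m₂ = −d_i2/d_o2 = +1.279.
m = m₁·m₂ = (-0.1465)(+1.279) = -0.187.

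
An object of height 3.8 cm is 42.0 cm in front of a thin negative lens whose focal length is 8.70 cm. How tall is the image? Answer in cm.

0.652 cm

For a negative lens, f = -8.70 cm.
1/d_i = 1/f − 1/d_o = 1/(-8.700) − 1/(42.0) = -0.1388, so d_i = -7.207 cm.
m = −d_i/d_o = +0.1716.
|h_i| = |m|·h_o = 0.1716 × 3.8 = 0.652 cm. The image is virtual, upright and reduced, on the same side as the object.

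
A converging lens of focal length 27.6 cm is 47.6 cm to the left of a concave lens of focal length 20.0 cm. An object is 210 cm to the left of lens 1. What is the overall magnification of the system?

m = -0.0845

Lens 1: 1/d_i1 = 1/(27.6) − 1/(210) = 0.03147, so d_i1 = 31.78 cm; m₁ = −d_i1/d_o1 = -0.1513.
d_o2 = 47.6 − (31.78) = 15.82 cm.
f₂ = −20.0 cm (diverging).
Lens 2: 1/d_i2 = 1/(-20.0) − 1/(15.82) = -0.1132, so d_i2 = -8.833 cm; m₂ = −d_i2/d_o2 = +0.5583.
m = m₁·m₂ = (-0.1513)(+0.5583) = -0.0845.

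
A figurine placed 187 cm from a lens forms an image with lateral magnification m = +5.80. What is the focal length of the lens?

m = −d_i/d_o ⇒ d_i = −m·d_o = −(+5.80)·(187) = -1085 cm.
1/f = 1/d_o + 1/d_i = 1/(187) + 1/(-1085) = 0.004426, so f = 226 cm.
Since f is positive, the lens is converging.

f = 226 cm (converging)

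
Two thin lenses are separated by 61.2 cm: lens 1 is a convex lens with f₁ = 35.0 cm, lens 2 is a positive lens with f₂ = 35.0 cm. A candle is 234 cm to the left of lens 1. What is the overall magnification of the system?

m = -0.412

Lens 1: 1/d_i1 = 1/(35.0) − 1/(234) = 0.02430, so d_i1 = 41.16 cm; m₁ = −d_i1/d_o1 = -0.1759.
d_o2 = 61.2 − (41.16) = 20.04 cm.
Lens 2: 1/d_i2 = 1/(35.0) − 1/(20.04) = -0.02133, so d_i2 = -46.89 cm; m₂ = −d_i2/d_o2 = +2.340.
m = m₁·m₂ = (-0.1759)(+2.340) = -0.412.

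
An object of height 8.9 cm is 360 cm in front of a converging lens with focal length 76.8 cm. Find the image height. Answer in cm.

2.41 cm

1/d_i = 1/f − 1/d_o = 1/(76.80) − 1/(360) = 0.01024, so d_i = 97.63 cm.
m = −d_i/d_o = -0.2712.
|h_i| = |m|·h_o = 0.2712 × 8.9 = 2.41 cm. The image is real, inverted and reduced, on the far side of the lens.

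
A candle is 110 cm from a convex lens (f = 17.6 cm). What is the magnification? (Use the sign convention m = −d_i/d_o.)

m = -0.190

1/d_i = 1/f − 1/d_o = 1/(17.60) − 1/(110) = 0.04773, so d_i = 20.95 cm.
m = −d_i/d_o = −(20.95)/(110) = -0.190.
The image is real, inverted and reduced, on the far side of the lens.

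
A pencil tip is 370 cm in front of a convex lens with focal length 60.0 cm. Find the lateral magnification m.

1/d_i = 1/f − 1/d_o = 1/(60.00) − 1/(370) = 0.01396, so d_i = 71.61 cm.
m = −d_i/d_o = −(71.61)/(370) = -0.194.
The image is real, inverted and reduced, on the far side of the lens.

m = -0.194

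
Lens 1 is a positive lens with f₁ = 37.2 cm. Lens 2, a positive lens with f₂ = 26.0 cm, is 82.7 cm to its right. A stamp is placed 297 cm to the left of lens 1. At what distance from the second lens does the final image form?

73.7 cm

Lens 1: 1/d_i1 = 1/f₁ − 1/d_o1 = 1/(37.2) − 1/(297) = 0.02351, so d_i1 = 42.53 cm.
The intermediate image is 42.53 cm to the right of lens 1, which is 82.7 − (42.53) = 40.17 cm to the left of lens 2, so d_o2 = +40.17 cm.
Lens 2: 1/d_i2 = 1/f₂ − 1/d_o2 = 1/(26.0) − 1/(40.17) = 0.01357, so d_i2 = 73.7 cm.
The final image is real, 73.7 cm to the right of lens 2 (overall magnification ≈ 0.26).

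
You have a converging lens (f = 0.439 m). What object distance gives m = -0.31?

m = −d_i/d_o ⇒ d_i = −m·d_o.
1/f = 1/d_o + 1/d_i = 1/d_o − 1/(m·d_o) = (1 − 1/m)/d_o, so d_o = f(1 − 1/m) = (0.4390)(1 − 1/(-0.31)) = 1.86 m.

1.86 m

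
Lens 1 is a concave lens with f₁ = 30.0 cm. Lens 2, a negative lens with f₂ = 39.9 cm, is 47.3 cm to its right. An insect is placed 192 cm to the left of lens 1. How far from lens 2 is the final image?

25.8 cm

Lens 1 is diverging, so f₁ = −30.0 cm.
Lens 1: 1/d_i1 = 1/f₁ − 1/d_o1 = 1/(-30.0) − 1/(192) = -0.03854, so d_i1 = -25.95 cm.
The intermediate image is 25.95 cm to the left of lens 1 (virtual), which is 47.3 − (-25.95) = 73.25 cm to the left of lens 2, so d_o2 = +73.25 cm.
Lens 2 is diverging, so f₂ = −39.9 cm.
Lens 2: 1/d_i2 = 1/f₂ − 1/d_o2 = 1/(-39.9) − 1/(73.25) = -0.03871, so d_i2 = -25.8 cm.
The final image is virtual, 25.8 cm to the left of lens 2 (overall magnification ≈ 0.048).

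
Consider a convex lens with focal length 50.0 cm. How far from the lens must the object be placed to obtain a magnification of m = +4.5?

m = −d_i/d_o ⇒ d_i = −m·d_o.
1/f = 1/d_o + 1/d_i = 1/d_o − 1/(m·d_o) = (1 − 1/m)/d_o, so d_o = f(1 − 1/m) = (50.00)(1 − 1/(+4.5)) = 38.9 cm.

38.9 cm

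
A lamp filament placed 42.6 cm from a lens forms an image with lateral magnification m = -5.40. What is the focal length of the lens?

m = −d_i/d_o ⇒ d_i = −m·d_o = −(-5.40)·(42.6) = 230.0 cm.
1/f = 1/d_o + 1/d_i = 1/(42.6) + 1/(230.0) = 0.02782, so f = 35.9 cm.
Since f is positive, the lens is converging.

f = 35.9 cm (converging)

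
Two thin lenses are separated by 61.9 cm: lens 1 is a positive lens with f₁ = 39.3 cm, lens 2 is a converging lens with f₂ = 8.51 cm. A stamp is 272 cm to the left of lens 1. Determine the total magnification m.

Lens 1: 1/d_i1 = 1/(39.3) − 1/(272) = 0.02177, so d_i1 = 45.94 cm; m₁ = −d_i1/d_o1 = -0.1689.
d_o2 = 61.9 − (45.94) = 15.96 cm.
Lens 2: 1/d_i2 = 1/(8.51) − 1/(15.96) = 0.05485, so d_i2 = 18.23 cm; m₂ = −d_i2/d_o2 = -1.142.
m = m₁·m₂ = (-0.1689)(-1.142) = +0.193.

m = +0.193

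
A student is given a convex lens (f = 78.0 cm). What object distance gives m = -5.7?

91.7 cm

m = −d_i/d_o ⇒ d_i = −m·d_o.
1/f = 1/d_o + 1/d_i = 1/d_o − 1/(m·d_o) = (1 − 1/m)/d_o, so d_o = f(1 − 1/m) = (78.00)(1 − 1/(-5.7)) = 91.7 cm.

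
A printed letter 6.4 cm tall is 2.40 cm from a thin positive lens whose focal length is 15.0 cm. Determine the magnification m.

m = +1.19

1/d_i = 1/f − 1/d_o = 1/(15.00) − 1/(2.40) = -0.3500, so d_i = -2.857 cm.
m = −d_i/d_o = −(-2.857)/(2.40) = +1.19.
The image is virtual, upright and enlarged, on the same side as the object.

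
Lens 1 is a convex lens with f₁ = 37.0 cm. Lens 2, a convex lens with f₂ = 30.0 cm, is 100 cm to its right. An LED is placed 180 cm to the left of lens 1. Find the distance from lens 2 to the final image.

68.4 cm

Lens 1: 1/d_i1 = 1/f₁ − 1/d_o1 = 1/(37.0) − 1/(180) = 0.02147, so d_i1 = 46.57 cm.
The intermediate image is 46.57 cm to the right of lens 1, which is 100 − (46.57) = 53.43 cm to the left of lens 2, so d_o2 = +53.43 cm.
Lens 2: 1/d_i2 = 1/f₂ − 1/d_o2 = 1/(30.0) − 1/(53.43) = 0.01462, so d_i2 = 68.4 cm.
The final image is real, 68.4 cm to the right of lens 2 (overall magnification ≈ 0.33).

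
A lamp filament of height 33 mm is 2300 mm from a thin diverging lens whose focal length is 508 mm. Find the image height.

5.97 mm

For a diverging lens, f = -508 mm.
1/d_i = 1/f − 1/d_o = 1/(-508.0) − 1/(2300) = -0.002403, so d_i = -416.1 mm.
m = −d_i/d_o = +0.1809.
|h_i| = |m|·h_o = 0.1809 × 33 = 5.97 mm. The image is virtual, upright and reduced, on the same side as the object.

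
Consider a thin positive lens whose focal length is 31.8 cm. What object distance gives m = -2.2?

46.3 cm

m = −d_i/d_o ⇒ d_i = −m·d_o.
1/f = 1/d_o + 1/d_i = 1/d_o − 1/(m·d_o) = (1 − 1/m)/d_o, so d_o = f(1 − 1/m) = (31.80)(1 − 1/(-2.2)) = 46.3 cm.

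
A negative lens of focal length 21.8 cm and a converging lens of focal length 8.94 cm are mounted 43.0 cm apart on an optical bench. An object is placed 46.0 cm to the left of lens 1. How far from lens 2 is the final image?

Lens 1 is diverging, so f₁ = −21.8 cm.
Lens 1: 1/d_i1 = 1/f₁ − 1/d_o1 = 1/(-21.8) − 1/(46.0) = -0.06761, so d_i1 = -14.79 cm.
The intermediate image is 14.79 cm to the left of lens 1 (virtual), which is 43.0 − (-14.79) = 57.79 cm to the left of lens 2, so d_o2 = +57.79 cm.
Lens 2: 1/d_i2 = 1/f₂ − 1/d_o2 = 1/(8.94) − 1/(57.79) = 0.09455, so d_i2 = 10.6 cm.
The final image is real, 10.6 cm to the right of lens 2 (overall magnification ≈ -0.059).

10.6 cm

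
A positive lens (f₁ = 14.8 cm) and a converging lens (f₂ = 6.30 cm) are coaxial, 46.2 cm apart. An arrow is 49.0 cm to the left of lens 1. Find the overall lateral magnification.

Lens 1: 1/d_i1 = 1/(14.8) − 1/(49.0) = 0.04716, so d_i1 = 21.20 cm; m₁ = −d_i1/d_o1 = -0.4327.
d_o2 = 46.2 − (21.20) = 25.00 cm.
Lens 2: 1/d_i2 = 1/(6.30) − 1/(25.00) = 0.1187, so d_i2 = 8.422 cm; m₂ = −d_i2/d_o2 = -0.3369.
m = m₁·m₂ = (-0.4327)(-0.3369) = +0.146.

m = +0.146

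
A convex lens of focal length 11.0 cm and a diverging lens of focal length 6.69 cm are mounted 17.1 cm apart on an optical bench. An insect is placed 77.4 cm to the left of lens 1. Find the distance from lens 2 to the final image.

Lens 1: 1/d_i1 = 1/f₁ − 1/d_o1 = 1/(11.0) − 1/(77.4) = 0.07799, so d_i1 = 12.82 cm.
The intermediate image is 12.82 cm to the right of lens 1, which is 17.1 − (12.82) = 4.280 cm to the left of lens 2, so d_o2 = +4.280 cm.
Lens 2 is diverging, so f₂ = −6.69 cm.
Lens 2: 1/d_i2 = 1/f₂ − 1/d_o2 = 1/(-6.69) − 1/(4.280) = -0.3831, so d_i2 = -2.61 cm.
The final image is virtual, 2.61 cm to the left of lens 2 (overall magnification ≈ -0.10).

2.61 cm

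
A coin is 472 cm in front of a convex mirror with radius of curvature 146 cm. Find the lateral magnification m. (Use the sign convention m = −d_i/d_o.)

m = +0.134

f = R/2 = 146/2 = 73.00 cm; for a convex mirror, f = -73.00 cm.
1/d_i = 1/f − 1/d_o = 1/(-73.00) − 1/(472) = -0.01582, so d_i = -63.22 cm.
m = −d_i/d_o = −(-63.22)/(472) = +0.134.
The image is virtual, upright and reduced, behind the mirror.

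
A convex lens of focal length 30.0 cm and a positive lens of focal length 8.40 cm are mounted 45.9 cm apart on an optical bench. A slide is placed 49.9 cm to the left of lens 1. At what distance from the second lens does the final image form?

Lens 1: 1/d_i1 = 1/f₁ − 1/d_o1 = 1/(30.0) − 1/(49.9) = 0.01329, so d_i1 = 75.23 cm.
The intermediate image is 75.23 cm to the right of lens 1, which lies 29.33 cm to the right of lens 2 — a virtual object — so d_o2 = −29.33 cm.
Lens 2: 1/d_i2 = 1/f₂ − 1/d_o2 = 1/(8.40) − 1/(-29.33) = 0.1531, so d_i2 = 6.53 cm.
The final image is real, 6.53 cm to the right of lens 2 (overall magnification ≈ -0.34).

6.53 cm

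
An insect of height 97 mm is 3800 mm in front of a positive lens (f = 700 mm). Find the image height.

21.9 mm

1/d_i = 1/f − 1/d_o = 1/(700.0) − 1/(3800) = 0.001165, so d_i = 858.1 mm.
m = −d_i/d_o = -0.2258.
|h_i| = |m|·h_o = 0.2258 × 97 = 21.9 mm. The image is real, inverted and reduced, on the far side of the lens.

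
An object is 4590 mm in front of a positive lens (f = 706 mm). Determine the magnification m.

m = -0.182

1/d_i = 1/f − 1/d_o = 1/(706.0) − 1/(4590) = 0.001199, so d_i = 834.3 mm.
m = −d_i/d_o = −(834.3)/(4590) = -0.182.
The image is real, inverted and reduced, on the far side of the lens.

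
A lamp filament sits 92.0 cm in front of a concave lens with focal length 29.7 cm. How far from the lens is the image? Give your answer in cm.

For a concave lens, f = -29.7 cm.
Lens equation: 1/q = 1/f − 1/p = 1/(-29.70) − 1/(92.0) = -0.03367 − 0.01087 = -0.04454, so q = -22.5 cm.
The image is virtual, upright and reduced, on the same side as the object.

22.5 cm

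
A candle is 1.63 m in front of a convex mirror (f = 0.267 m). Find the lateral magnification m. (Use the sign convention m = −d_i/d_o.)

For a convex mirror, f = -0.267 m.
1/d_i = 1/f − 1/d_o = 1/(-0.2670) − 1/(1.63) = -4.359, so d_i = -0.2294 m.
m = −d_i/d_o = −(-0.2294)/(1.63) = +0.141.
The image is virtual, upright and reduced, behind the mirror.

m = +0.141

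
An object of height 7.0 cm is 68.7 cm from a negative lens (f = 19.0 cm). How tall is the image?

1.52 cm

For a negative lens, f = -19.0 cm.
1/d_i = 1/f − 1/d_o = 1/(-19.00) − 1/(68.7) = -0.06719, so d_i = -14.88 cm.
m = −d_i/d_o = +0.2166.
|h_i| = |m|·h_o = 0.2166 × 7.0 = 1.52 cm. The image is virtual, upright and reduced, on the same side as the object.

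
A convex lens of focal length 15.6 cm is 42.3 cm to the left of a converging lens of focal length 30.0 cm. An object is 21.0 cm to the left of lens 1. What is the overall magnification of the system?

Lens 1: 1/d_i1 = 1/(15.6) − 1/(21.0) = 0.01648, so d_i1 = 60.67 cm; m₁ = −d_i1/d_o1 = -2.889.
d_o2 = 42.3 − (60.67) = -18.37 cm (virtual object).
Lens 2: 1/d_i2 = 1/(30.0) − 1/(-18.37) = 0.08777, so d_i2 = 11.39 cm; m₂ = −d_i2/d_o2 = +0.6202.
m = m₁·m₂ = (-2.889)(+0.6202) = -1.79.

m = -1.79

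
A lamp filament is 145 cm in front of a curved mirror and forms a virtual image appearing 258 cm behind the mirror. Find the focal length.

f = 331 cm (concave)

Virtual image ⇒ d_i = −258 cm.
1/f = 1/d_o + 1/d_i = 1/(145) + 1/(-258) = 0.003021, so f = 331 cm.
Since f is positive, the curved mirror is concave.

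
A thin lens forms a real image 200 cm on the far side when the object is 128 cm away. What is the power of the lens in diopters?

P = +1.28 D

d_i = +200 cm.
1/f = 1/d_o + 1/d_i = 1/(128) + 1/(200) = 0.01281 cm⁻¹.
f = 78.05 cm = 0.7805 m, so P = 1/f = +1.28 D.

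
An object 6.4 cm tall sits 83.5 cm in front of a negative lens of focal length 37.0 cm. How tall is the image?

1.97 cm

For a negative lens, f = -37.0 cm.
1/d_i = 1/f − 1/d_o = 1/(-37.00) − 1/(83.5) = -0.03900, so d_i = -25.64 cm.
m = −d_i/d_o = +0.3071.
|h_i| = |m|·h_o = 0.3071 × 6.4 = 1.97 cm. The image is virtual, upright and reduced, on the same side as the object.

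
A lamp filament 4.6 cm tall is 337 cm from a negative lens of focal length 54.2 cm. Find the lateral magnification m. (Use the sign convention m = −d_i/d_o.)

For a negative lens, f = -54.2 cm.
1/d_i = 1/f − 1/d_o = 1/(-54.20) − 1/(337) = -0.02142, so d_i = -46.69 cm.
m = −d_i/d_o = −(-46.69)/(337) = +0.139.
The image is virtual, upright and reduced, on the same side as the object.

m = +0.139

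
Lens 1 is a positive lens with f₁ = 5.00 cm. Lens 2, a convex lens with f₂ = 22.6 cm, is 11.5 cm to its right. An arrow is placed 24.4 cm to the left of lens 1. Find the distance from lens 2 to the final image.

6.77 cm

Lens 1: 1/d_i1 = 1/f₁ − 1/d_o1 = 1/(5.00) − 1/(24.4) = 0.1590, so d_i1 = 6.289 cm.
The intermediate image is 6.289 cm to the right of lens 1, which is 11.5 − (6.289) = 5.211 cm to the left of lens 2, so d_o2 = +5.211 cm.
Lens 2: 1/d_i2 = 1/f₂ − 1/d_o2 = 1/(22.6) − 1/(5.211) = -0.1477, so d_i2 = -6.77 cm.
The final image is virtual, 6.77 cm to the left of lens 2 (overall magnification ≈ -0.33).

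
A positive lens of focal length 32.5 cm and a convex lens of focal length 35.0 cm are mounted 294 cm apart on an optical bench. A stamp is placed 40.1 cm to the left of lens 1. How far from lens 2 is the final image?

49.0 cm

Lens 1: 1/d_i1 = 1/f₁ − 1/d_o1 = 1/(32.5) − 1/(40.1) = 0.005832, so d_i1 = 171.5 cm.
The intermediate image is 171.5 cm to the right of lens 1, which is 294 − (171.5) = 122.5 cm to the left of lens 2, so d_o2 = +122.5 cm.
Lens 2: 1/d_i2 = 1/f₂ − 1/d_o2 = 1/(35.0) − 1/(122.5) = 0.02041, so d_i2 = 49.0 cm.
The final image is real, 49.0 cm to the right of lens 2 (overall magnification ≈ 1.7).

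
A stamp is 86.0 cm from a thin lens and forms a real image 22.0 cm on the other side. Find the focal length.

Real image ⇒ d_i = +22.0 cm.
1/f = 1/d_o + 1/d_i = 1/(86.0) + 1/(22.0) = 0.05708, so f = 17.5 cm.
Since f is positive, the thin lens is converging.

f = 17.5 cm (converging)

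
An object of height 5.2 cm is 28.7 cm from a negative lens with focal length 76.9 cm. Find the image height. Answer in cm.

3.79 cm

For a negative lens, f = -76.9 cm.
1/d_i = 1/f − 1/d_o = 1/(-76.90) − 1/(28.7) = -0.04785, so d_i = -20.90 cm.
m = −d_i/d_o = +0.7282.
|h_i| = |m|·h_o = 0.7282 × 5.2 = 3.79 cm. The image is virtual, upright and reduced, on the same side as the object.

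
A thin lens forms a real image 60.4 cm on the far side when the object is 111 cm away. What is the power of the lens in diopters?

d_i = +60.4 cm.
1/f = 1/d_o + 1/d_i = 1/(111) + 1/(60.4) = 0.02557 cm⁻¹.
f = 39.12 cm = 0.3912 m, so P = 1/f = +2.56 D.

P = +2.56 D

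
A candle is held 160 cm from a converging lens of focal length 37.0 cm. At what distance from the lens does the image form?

48.1 cm

Lens equation: 1/d_i = 1/f − 1/d_o = 1/(37.00) − 1/(160) = 0.02703 − 0.006250 = 0.02078, so d_i = 48.1 cm.
The image is real, inverted and reduced, on the far side of the lens.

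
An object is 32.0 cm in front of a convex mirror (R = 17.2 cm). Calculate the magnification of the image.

m = +0.212

f = R/2 = 17.2/2 = 8.600 cm; for a convex mirror, f = -8.600 cm.
1/d_i = 1/f − 1/d_o = 1/(-8.600) − 1/(32.0) = -0.1475, so d_i = -6.778 cm.
m = −d_i/d_o = −(-6.778)/(32.0) = +0.212.
The image is virtual, upright and reduced, behind the mirror.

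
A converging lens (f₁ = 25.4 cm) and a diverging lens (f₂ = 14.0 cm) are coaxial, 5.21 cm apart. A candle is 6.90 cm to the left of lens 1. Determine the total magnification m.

m = +0.670

Lens 1: 1/d_i1 = 1/(25.4) − 1/(6.90) = -0.1056, so d_i1 = -9.474 cm; m₁ = −d_i1/d_o1 = +1.373.
d_o2 = 5.21 − (-9.474) = 14.68 cm.
f₂ = −14.0 cm (diverging).
Lens 2: 1/d_i2 = 1/(-14.0) − 1/(14.68) = -0.1395, so d_i2 = -7.166 cm; m₂ = −d_i2/d_o2 = +0.4881.
m = m₁·m₂ = (+1.373)(+0.4881) = +0.670.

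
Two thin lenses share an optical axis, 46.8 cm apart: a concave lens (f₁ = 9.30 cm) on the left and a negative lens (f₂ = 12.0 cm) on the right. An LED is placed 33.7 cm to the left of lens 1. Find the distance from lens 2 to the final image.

9.82 cm

Lens 1 is diverging, so f₁ = −9.30 cm.
Lens 1: 1/d_i1 = 1/f₁ − 1/d_o1 = 1/(-9.30) − 1/(33.7) = -0.1372, so d_i1 = -7.289 cm.
The intermediate image is 7.289 cm to the left of lens 1 (virtual), which is 46.8 − (-7.289) = 54.09 cm to the left of lens 2, so d_o2 = +54.09 cm.
Lens 2 is diverging, so f₂ = −12.0 cm.
Lens 2: 1/d_i2 = 1/f₂ − 1/d_o2 = 1/(-12.0) − 1/(54.09) = -0.1018, so d_i2 = -9.82 cm.
The final image is virtual, 9.82 cm to the left of lens 2 (overall magnification ≈ 0.039).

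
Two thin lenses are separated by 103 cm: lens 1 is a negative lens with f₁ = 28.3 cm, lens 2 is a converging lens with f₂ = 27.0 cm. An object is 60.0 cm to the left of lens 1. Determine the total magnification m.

f₁ = −28.3 cm (diverging).
Lens 1: 1/d_i1 = 1/(-28.3) − 1/(60.0) = -0.05200, so d_i1 = -19.23 cm; m₁ = −d_i1/d_o1 = +0.3205.
d_o2 = 103 − (-19.23) = 122.2 cm.
Lens 2: 1/d_i2 = 1/(27.0) − 1/(122.2) = 0.02885, so d_i2 = 34.66 cm; m₂ = −d_i2/d_o2 = -0.2836.
m = m₁·m₂ = (+0.3205)(-0.2836) = -0.0909.

m = -0.0909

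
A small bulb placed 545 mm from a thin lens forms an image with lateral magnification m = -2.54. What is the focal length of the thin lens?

m = −d_i/d_o ⇒ d_i = −m·d_o = −(-2.54)·(545) = 1384 mm.
1/f = 1/d_o + 1/d_i = 1/(545) + 1/(1384) = 0.002557, so f = 391 mm.
Since f is positive, the thin lens is converging.

f = 391 mm (converging)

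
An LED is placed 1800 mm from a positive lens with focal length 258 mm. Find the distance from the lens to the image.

301 mm

Lens equation: 1/s_i = 1/f − 1/s_o = 1/(258.0) − 1/(1800) = 0.003876 − 0.0005556 = 0.003320, so s_i = 301 mm.
The image is real, inverted and reduced, on the far side of the lens.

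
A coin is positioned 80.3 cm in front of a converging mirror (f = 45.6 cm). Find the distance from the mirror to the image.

Mirror equation: 1/d_i = 1/f − 1/d_o = 1/(45.60) − 1/(80.3) = 0.02193 − 0.01245 = 0.009477, so d_i = 106 cm.
The image is real, inverted and enlarged, in front of the mirror.

106 cm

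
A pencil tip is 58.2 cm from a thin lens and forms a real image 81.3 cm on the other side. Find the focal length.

Real image ⇒ d_i = +81.3 cm.
1/f = 1/d_o + 1/d_i = 1/(58.2) + 1/(81.3) = 0.02948, so f = 33.9 cm.
Since f is positive, the thin lens is converging.

f = 33.9 cm (converging)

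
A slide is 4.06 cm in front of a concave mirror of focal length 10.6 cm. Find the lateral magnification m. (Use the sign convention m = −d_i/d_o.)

1/d_i = 1/f − 1/d_o = 1/(10.60) − 1/(4.06) = -0.1520, so d_i = -6.580 cm.
m = −d_i/d_o = −(-6.580)/(4.06) = +1.62.
The image is virtual, upright and enlarged, behind the mirror.

m = +1.62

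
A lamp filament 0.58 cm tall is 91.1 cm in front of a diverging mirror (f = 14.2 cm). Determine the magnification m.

m = +0.135

For a diverging mirror, f = -14.2 cm.
1/d_i = 1/f − 1/d_o = 1/(-14.20) − 1/(91.1) = -0.08140, so d_i = -12.29 cm.
m = −d_i/d_o = −(-12.29)/(91.1) = +0.135.
The image is virtual, upright and reduced, behind the mirror.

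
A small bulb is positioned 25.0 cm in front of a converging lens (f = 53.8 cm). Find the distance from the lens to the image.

46.7 cm

Thin-lens equation: 1/d_i = 1/f − 1/d_o = 1/(53.80) − 1/(25.0) = 0.01859 − 0.04000 = -0.02141, so d_i = -46.7 cm.
The image is virtual, upright and enlarged, on the same side as the object.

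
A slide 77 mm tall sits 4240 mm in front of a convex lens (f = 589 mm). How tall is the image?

1/d_i = 1/f − 1/d_o = 1/(589.0) − 1/(4240) = 0.001462, so d_i = 684.0 mm.
m = −d_i/d_o = -0.1613.
|h_i| = |m|·h_o = 0.1613 × 77 = 12.4 mm. The image is real, inverted and reduced, on the far side of the lens.

12.4 mm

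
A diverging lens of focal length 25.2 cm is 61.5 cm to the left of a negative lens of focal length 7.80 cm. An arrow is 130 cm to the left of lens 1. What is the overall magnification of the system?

f₁ = −25.2 cm (diverging).
Lens 1: 1/d_i1 = 1/(-25.2) − 1/(130) = -0.04737, so d_i1 = -21.11 cm; m₁ = −d_i1/d_o1 = +0.1624.
d_o2 = 61.5 − (-21.11) = 82.61 cm.
f₂ = −7.80 cm (diverging).
Lens 2: 1/d_i2 = 1/(-7.80) − 1/(82.61) = -0.1403, so d_i2 = -7.127 cm; m₂ = −d_i2/d_o2 = +0.08627.
m = m₁·m₂ = (+0.1624)(+0.08627) = +0.0140.

m = +0.0140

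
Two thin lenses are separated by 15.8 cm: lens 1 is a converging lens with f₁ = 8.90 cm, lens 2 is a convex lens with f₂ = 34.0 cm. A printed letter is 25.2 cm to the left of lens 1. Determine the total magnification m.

m = -0.581

Lens 1: 1/d_i1 = 1/(8.90) − 1/(25.2) = 0.07268, so d_i1 = 13.76 cm; m₁ = −d_i1/d_o1 = -0.5460.
d_o2 = 15.8 − (13.76) = 2.040 cm.
Lens 2: 1/d_i2 = 1/(34.0) − 1/(2.040) = -0.4608, so d_i2 = -2.170 cm; m₂ = −d_i2/d_o2 = +1.064.
m = m₁·m₂ = (-0.5460)(+1.064) = -0.581.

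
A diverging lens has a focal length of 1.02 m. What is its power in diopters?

For a diverging lens, f = −1.02 m.
P = 1/f = 1/(-1.02 m) = -0.980 D.

P = -0.980 D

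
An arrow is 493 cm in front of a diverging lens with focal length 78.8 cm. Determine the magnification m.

m = +0.138

For a diverging lens, f = -78.8 cm.
1/d_i = 1/f − 1/d_o = 1/(-78.80) − 1/(493) = -0.01472, so d_i = -67.94 cm.
m = −d_i/d_o = −(-67.94)/(493) = +0.138.
The image is virtual, upright and reduced, on the same side as the object.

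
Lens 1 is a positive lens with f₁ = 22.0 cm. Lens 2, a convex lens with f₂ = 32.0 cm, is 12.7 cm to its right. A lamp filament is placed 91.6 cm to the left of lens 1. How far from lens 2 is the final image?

10.8 cm

Lens 1: 1/d_i1 = 1/f₁ − 1/d_o1 = 1/(22.0) − 1/(91.6) = 0.03454, so d_i1 = 28.95 cm.
The intermediate image is 28.95 cm to the right of lens 1, which lies 16.25 cm to the right of lens 2 — a virtual object — so d_o2 = −16.25 cm.
Lens 2: 1/d_i2 = 1/f₂ − 1/d_o2 = 1/(32.0) − 1/(-16.25) = 0.09279, so d_i2 = 10.8 cm.
The final image is real, 10.8 cm to the right of lens 2 (overall magnification ≈ -0.21).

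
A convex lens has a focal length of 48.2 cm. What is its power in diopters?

f = 48.2 cm = 0.482 m.
P = 1/f = 1/(0.482 m) = +2.07 D.

P = +2.07 D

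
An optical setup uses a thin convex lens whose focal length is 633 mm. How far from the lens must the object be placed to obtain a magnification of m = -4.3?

m = −d_i/d_o ⇒ d_i = −m·d_o.
1/f = 1/d_o + 1/d_i = 1/d_o − 1/(m·d_o) = (1 − 1/m)/d_o, so d_o = f(1 − 1/m) = (633.0)(1 − 1/(-4.3)) = 780 mm.

780 mm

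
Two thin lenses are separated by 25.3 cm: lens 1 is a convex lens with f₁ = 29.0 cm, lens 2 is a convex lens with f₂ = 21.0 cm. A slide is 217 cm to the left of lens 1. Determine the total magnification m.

m = -0.111

Lens 1: 1/d_i1 = 1/(29.0) − 1/(217) = 0.02987, so d_i1 = 33.47 cm; m₁ = −d_i1/d_o1 = -0.1542.
d_o2 = 25.3 − (33.47) = -8.170 cm (virtual object).
Lens 2: 1/d_i2 = 1/(21.0) − 1/(-8.170) = 0.1700, so d_i2 = 5.882 cm; m₂ = −d_i2/d_o2 = +0.7199.
m = m₁·m₂ = (-0.1542)(+0.7199) = -0.111.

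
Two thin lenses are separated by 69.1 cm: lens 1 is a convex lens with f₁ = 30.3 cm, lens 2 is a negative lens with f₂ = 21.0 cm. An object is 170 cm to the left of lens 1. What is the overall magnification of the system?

Lens 1: 1/d_i1 = 1/(30.3) − 1/(170) = 0.02712, so d_i1 = 36.87 cm; m₁ = −d_i1/d_o1 = -0.2169.
d_o2 = 69.1 − (36.87) = 32.23 cm.
f₂ = −21.0 cm (diverging).
Lens 2: 1/d_i2 = 1/(-21.0) − 1/(32.23) = -0.07865, so d_i2 = -12.72 cm; m₂ = −d_i2/d_o2 = +0.3945.
m = m₁·m₂ = (-0.2169)(+0.3945) = -0.0856.

m = -0.0856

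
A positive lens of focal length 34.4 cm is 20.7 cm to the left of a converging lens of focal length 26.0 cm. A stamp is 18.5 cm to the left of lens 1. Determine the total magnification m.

Lens 1: 1/d_i1 = 1/(34.4) − 1/(18.5) = -0.02498, so d_i1 = -40.03 cm; m₁ = −d_i1/d_o1 = +2.164.
d_o2 = 20.7 − (-40.03) = 60.73 cm.
Lens 2: 1/d_i2 = 1/(26.0) − 1/(60.73) = 0.02200, so d_i2 = 45.46 cm; m₂ = −d_i2/d_o2 = -0.7486.
m = m₁·m₂ = (+2.164)(-0.7486) = -1.62.

m = -1.62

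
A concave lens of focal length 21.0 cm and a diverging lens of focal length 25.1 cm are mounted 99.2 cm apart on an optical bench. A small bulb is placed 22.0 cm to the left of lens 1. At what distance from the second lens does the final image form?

Lens 1 is diverging, so f₁ = −21.0 cm.
Lens 1: 1/d_i1 = 1/f₁ − 1/d_o1 = 1/(-21.0) − 1/(22.0) = -0.09307, so d_i1 = -10.74 cm.
The intermediate image is 10.74 cm to the left of lens 1 (virtual), which is 99.2 − (-10.74) = 109.9 cm to the left of lens 2, so d_o2 = +109.9 cm.
Lens 2 is diverging, so f₂ = −25.1 cm.
Lens 2: 1/d_i2 = 1/f₂ − 1/d_o2 = 1/(-25.1) − 1/(109.9) = -0.04894, so d_i2 = -20.4 cm.
The final image is virtual, 20.4 cm to the left of lens 2 (overall magnification ≈ 0.091).

20.4 cm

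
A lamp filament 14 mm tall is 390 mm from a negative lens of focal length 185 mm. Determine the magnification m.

m = +0.322

For a negative lens, f = -185 mm.
1/d_i = 1/f − 1/d_o = 1/(-185.0) − 1/(390) = -0.007970, so d_i = -125.5 mm.
m = −d_i/d_o = −(-125.5)/(390) = +0.322.
The image is virtual, upright and reduced, on the same side as the object.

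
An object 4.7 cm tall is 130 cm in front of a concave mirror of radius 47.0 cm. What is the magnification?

f = R/2 = 47.0/2 = 23.50 cm.
1/d_i = 1/f − 1/d_o = 1/(23.50) − 1/(130) = 0.03486, so d_i = 28.69 cm.
m = −d_i/d_o = −(28.69)/(130) = -0.221.
The image is real, inverted and reduced, in front of the mirror.

m = -0.221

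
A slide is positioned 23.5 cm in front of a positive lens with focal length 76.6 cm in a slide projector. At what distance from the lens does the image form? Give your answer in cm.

33.9 cm

Thin-lens equation: 1/d_i = 1/f − 1/d_o = 1/(76.60) − 1/(23.5) = 0.01305 − 0.04255 = -0.02950, so d_i = -33.9 cm.
The image is virtual, upright and enlarged, on the same side as the object.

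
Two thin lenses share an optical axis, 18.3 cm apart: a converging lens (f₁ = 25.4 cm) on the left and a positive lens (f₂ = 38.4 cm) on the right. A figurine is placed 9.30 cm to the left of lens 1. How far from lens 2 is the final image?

Lens 1: 1/d_i1 = 1/f₁ − 1/d_o1 = 1/(25.4) − 1/(9.30) = -0.06816, so d_i1 = -14.67 cm.
The intermediate image is 14.67 cm to the left of lens 1 (virtual), which is 18.3 − (-14.67) = 32.97 cm to the left of lens 2, so d_o2 = +32.97 cm.
Lens 2: 1/d_i2 = 1/f₂ − 1/d_o2 = 1/(38.4) − 1/(32.97) = -0.004289, so d_i2 = -233 cm.
The final image is virtual, 233 cm to the left of lens 2 (overall magnification ≈ 11).

233 cm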